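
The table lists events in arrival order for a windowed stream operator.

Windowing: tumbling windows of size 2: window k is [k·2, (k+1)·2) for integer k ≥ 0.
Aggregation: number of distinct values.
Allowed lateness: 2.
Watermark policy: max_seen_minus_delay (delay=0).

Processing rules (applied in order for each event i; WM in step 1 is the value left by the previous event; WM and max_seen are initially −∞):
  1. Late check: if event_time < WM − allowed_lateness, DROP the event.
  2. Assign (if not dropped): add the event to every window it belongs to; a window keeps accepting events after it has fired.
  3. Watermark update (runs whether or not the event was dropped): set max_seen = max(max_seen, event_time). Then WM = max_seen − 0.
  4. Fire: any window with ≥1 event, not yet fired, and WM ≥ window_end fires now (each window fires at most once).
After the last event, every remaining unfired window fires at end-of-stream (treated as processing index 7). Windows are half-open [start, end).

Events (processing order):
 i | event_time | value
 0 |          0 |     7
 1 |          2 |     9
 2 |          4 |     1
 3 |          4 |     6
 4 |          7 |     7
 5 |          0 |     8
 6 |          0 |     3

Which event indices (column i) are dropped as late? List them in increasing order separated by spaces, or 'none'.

5 6

i=0 t=0 v=7: → [0,2); WM=0
i=1 t=2 v=9: → [2,4); WM=2; [0,2) fires=1
i=2 t=4 v=1: → [4,6); WM=4; [2,4) fires=1
i=3 t=4 v=6: → [4,6); WM=4
i=4 t=7 v=7: → [6,8); WM=7; [4,6) fires=2
i=5 t=0 v=8: DROP (t<7-2); WM=7
i=6 t=0 v=3: DROP (t<7-2); WM=7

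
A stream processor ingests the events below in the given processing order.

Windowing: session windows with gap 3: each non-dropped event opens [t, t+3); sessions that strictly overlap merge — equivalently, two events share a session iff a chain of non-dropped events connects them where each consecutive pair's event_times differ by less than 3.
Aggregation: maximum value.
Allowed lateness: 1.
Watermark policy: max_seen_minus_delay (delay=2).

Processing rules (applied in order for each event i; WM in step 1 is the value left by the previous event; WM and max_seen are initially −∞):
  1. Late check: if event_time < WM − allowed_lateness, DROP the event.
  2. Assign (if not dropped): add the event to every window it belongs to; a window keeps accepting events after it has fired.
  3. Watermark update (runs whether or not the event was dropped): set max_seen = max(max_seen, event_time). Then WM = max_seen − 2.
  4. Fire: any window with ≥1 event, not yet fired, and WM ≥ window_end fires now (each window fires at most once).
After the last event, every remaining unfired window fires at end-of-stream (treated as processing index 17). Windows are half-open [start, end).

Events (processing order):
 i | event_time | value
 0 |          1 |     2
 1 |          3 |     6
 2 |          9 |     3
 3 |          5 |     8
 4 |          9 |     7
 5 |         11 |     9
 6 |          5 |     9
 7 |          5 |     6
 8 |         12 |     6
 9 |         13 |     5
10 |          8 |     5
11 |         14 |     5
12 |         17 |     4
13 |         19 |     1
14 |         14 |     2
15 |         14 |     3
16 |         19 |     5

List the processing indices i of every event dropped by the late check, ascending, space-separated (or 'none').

i=0 t=1 v=2: → [1,4); WM=-1
i=1 t=3 v=6: → [1,6); WM=1
i=2 t=9 v=3: → [9,12); WM=7
i=3 t=5 v=8: DROP (t<7-1); WM=7
i=4 t=9 v=7: → [9,12); WM=7
i=5 t=11 v=9: → [9,14); WM=9
i=6 t=5 v=9: DROP (t<9-1); WM=9
i=7 t=5 v=6: DROP (t<9-1); WM=9
i=8 t=12 v=6: → [9,15); WM=10
i=9 t=13 v=5: → [9,16); WM=11
i=10 t=8 v=5: DROP (t<11-1); WM=11
i=11 t=14 v=5: → [9,17); WM=12
i=12 t=17 v=4: → [17,20); WM=15
i=13 t=19 v=1: → [17,22); WM=17
i=14 t=14 v=2: DROP (t<17-1); WM=17
i=15 t=14 v=3: DROP (t<17-1); WM=17
i=16 t=19 v=5: → [17,22); WM=17

3 6 7 10 14 15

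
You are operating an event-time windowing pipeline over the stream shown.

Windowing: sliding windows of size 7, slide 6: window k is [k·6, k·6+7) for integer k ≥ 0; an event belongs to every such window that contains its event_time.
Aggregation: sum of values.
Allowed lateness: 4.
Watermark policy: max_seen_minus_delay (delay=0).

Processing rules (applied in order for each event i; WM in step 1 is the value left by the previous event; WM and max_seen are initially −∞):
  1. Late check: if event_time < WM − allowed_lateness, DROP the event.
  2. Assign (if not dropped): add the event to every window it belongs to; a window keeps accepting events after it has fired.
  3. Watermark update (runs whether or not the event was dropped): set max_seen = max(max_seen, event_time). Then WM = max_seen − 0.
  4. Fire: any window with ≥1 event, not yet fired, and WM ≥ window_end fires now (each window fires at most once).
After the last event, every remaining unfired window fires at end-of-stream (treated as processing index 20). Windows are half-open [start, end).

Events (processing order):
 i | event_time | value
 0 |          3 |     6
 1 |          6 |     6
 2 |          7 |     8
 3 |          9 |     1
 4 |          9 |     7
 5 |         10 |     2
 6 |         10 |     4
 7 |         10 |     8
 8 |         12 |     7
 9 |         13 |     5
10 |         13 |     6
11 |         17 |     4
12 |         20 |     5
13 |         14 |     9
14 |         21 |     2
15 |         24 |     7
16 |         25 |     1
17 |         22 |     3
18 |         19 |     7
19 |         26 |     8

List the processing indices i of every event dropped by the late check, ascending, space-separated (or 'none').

13 18

i=0 t=3 v=6: → [0,7); WM=3
i=1 t=6 v=6: → [6,13),[0,7); WM=6
i=2 t=7 v=8: → [6,13); WM=7; [0,7) fires=12
i=3 t=9 v=1: → [6,13); WM=9
i=4 t=9 v=7: → [6,13); WM=9
i=5 t=10 v=2: → [6,13); WM=10
i=6 t=10 v=4: → [6,13); WM=10
i=7 t=10 v=8: → [6,13); WM=10
i=8 t=12 v=7: → [12,19),[6,13); WM=12
i=9 t=13 v=5: → [12,19); WM=13; [6,13) fires=43
i=10 t=13 v=6: → [12,19); WM=13
i=11 t=17 v=4: → [12,19); WM=17
i=12 t=20 v=5: → [18,25); WM=20; [12,19) fires=22
i=13 t=14 v=9: DROP (t<20-4); WM=20
i=14 t=21 v=2: → [18,25); WM=21
i=15 t=24 v=7: → [24,31),[18,25); WM=24
i=16 t=25 v=1: → [24,31); WM=25; [18,25) fires=14
i=17 t=22 v=3: → [18,25); WM=25
i=18 t=19 v=7: DROP (t<25-4); WM=25
i=19 t=26 v=8: → [24,31); WM=26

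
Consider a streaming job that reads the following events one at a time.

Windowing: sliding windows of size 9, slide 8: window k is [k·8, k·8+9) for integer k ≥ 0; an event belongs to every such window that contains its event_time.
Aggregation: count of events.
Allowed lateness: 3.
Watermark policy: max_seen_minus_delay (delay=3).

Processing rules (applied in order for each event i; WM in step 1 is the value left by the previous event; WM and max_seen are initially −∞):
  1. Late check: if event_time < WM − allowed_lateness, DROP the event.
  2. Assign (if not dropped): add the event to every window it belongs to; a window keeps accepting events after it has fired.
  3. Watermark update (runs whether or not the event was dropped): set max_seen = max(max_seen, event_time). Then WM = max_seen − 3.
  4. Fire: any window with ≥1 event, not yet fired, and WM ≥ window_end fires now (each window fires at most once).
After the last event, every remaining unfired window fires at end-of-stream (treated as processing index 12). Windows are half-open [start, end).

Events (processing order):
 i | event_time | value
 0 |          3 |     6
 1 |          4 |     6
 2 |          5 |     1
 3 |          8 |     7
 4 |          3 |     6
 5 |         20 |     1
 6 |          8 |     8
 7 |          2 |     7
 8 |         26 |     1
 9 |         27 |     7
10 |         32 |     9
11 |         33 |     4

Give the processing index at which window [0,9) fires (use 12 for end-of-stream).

i=0 t=3 v=6: → [0,9); WM=0
i=1 t=4 v=6: → [0,9); WM=1
i=2 t=5 v=1: → [0,9); WM=2
i=3 t=8 v=7: → [8,17),[0,9); WM=5
i=4 t=3 v=6: → [0,9); WM=5
i=5 t=20 v=1: → [16,25); WM=17; [0,9) fires=5 [8,17) fires=1
i=6 t=8 v=8: DROP (t<17-3); WM=17
i=7 t=2 v=7: DROP (t<17-3); WM=17
i=8 t=26 v=1: → [24,33); WM=23
i=9 t=27 v=7: → [24,33); WM=24
i=10 t=32 v=9: → [32,41),[24,33); WM=29; [16,25) fires=1
i=11 t=33 v=4: → [32,41); WM=30

5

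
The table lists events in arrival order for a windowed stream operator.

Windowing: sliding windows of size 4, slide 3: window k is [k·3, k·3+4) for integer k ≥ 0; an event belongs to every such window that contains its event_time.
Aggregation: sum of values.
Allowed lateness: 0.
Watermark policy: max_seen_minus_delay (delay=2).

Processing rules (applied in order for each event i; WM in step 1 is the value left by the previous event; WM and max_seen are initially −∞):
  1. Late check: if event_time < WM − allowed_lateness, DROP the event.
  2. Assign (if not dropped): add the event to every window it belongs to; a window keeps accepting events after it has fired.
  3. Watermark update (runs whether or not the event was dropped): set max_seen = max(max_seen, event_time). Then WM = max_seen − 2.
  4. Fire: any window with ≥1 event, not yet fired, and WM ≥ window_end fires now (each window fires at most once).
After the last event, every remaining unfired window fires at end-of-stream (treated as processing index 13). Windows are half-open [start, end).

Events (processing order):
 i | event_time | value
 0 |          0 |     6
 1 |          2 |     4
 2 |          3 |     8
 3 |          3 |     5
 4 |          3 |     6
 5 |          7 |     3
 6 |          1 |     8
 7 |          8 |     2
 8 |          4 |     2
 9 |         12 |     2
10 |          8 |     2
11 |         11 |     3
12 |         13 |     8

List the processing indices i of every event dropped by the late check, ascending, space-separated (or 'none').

i=0 t=0 v=6: → [0,4); WM=-2
i=1 t=2 v=4: → [0,4); WM=0
i=2 t=3 v=8: → [3,7),[0,4); WM=1
i=3 t=3 v=5: → [3,7),[0,4); WM=1
i=4 t=3 v=6: → [3,7),[0,4); WM=1
i=5 t=7 v=3: → [6,10); WM=5; [0,4) fires=29
i=6 t=1 v=8: DROP (t<5-0); WM=5
i=7 t=8 v=2: → [6,10); WM=6
i=8 t=4 v=2: DROP (t<6-0); WM=6
i=9 t=12 v=2: → [12,16),[9,13); WM=10; [3,7) fires=19 [6,10) fires=5
i=10 t=8 v=2: DROP (t<10-0); WM=10
i=11 t=11 v=3: → [9,13); WM=10
i=12 t=13 v=8: → [12,16); WM=11

6 8 10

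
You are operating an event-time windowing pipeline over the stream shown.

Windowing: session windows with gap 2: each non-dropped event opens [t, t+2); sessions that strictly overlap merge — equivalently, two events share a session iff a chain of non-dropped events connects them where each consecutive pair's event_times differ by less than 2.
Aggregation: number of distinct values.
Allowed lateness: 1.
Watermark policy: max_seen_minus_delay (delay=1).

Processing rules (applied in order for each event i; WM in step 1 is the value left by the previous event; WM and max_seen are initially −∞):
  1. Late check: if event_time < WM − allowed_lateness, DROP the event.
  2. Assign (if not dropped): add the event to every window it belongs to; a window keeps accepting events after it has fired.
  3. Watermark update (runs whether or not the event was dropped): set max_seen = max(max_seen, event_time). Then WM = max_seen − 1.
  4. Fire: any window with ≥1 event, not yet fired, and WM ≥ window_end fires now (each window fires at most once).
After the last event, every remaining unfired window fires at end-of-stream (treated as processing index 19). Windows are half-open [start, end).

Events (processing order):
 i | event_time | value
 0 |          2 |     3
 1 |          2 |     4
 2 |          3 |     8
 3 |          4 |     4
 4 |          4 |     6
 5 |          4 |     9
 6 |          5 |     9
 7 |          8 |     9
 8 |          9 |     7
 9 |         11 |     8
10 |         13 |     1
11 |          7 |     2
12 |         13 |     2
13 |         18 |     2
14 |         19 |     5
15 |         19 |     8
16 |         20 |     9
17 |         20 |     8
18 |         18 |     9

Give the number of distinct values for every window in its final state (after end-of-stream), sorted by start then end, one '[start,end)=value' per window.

i=0 t=2 v=3: → [2,4); WM=1
i=1 t=2 v=4: → [2,4); WM=1
i=2 t=3 v=8: → [2,5); WM=2
i=3 t=4 v=4: → [2,6); WM=3
i=4 t=4 v=6: → [2,6); WM=3
i=5 t=4 v=9: → [2,6); WM=3
i=6 t=5 v=9: → [2,7); WM=4
i=7 t=8 v=9: → [8,10); WM=7
i=8 t=9 v=7: → [8,11); WM=8
i=9 t=11 v=8: → [11,13); WM=10
i=10 t=13 v=1: → [13,15); WM=12
i=11 t=7 v=2: DROP (t<12-1); WM=12
i=12 t=13 v=2: → [13,15); WM=12
i=13 t=18 v=2: → [18,20); WM=17
i=14 t=19 v=5: → [18,21); WM=18
i=15 t=19 v=8: → [18,21); WM=18
i=16 t=20 v=9: → [18,22); WM=19
i=17 t=20 v=8: → [18,22); WM=19
i=18 t=18 v=9: → [18,22); WM=19

[2,7)=5 [8,11)=2 [11,13)=1 [13,15)=2 [18,22)=4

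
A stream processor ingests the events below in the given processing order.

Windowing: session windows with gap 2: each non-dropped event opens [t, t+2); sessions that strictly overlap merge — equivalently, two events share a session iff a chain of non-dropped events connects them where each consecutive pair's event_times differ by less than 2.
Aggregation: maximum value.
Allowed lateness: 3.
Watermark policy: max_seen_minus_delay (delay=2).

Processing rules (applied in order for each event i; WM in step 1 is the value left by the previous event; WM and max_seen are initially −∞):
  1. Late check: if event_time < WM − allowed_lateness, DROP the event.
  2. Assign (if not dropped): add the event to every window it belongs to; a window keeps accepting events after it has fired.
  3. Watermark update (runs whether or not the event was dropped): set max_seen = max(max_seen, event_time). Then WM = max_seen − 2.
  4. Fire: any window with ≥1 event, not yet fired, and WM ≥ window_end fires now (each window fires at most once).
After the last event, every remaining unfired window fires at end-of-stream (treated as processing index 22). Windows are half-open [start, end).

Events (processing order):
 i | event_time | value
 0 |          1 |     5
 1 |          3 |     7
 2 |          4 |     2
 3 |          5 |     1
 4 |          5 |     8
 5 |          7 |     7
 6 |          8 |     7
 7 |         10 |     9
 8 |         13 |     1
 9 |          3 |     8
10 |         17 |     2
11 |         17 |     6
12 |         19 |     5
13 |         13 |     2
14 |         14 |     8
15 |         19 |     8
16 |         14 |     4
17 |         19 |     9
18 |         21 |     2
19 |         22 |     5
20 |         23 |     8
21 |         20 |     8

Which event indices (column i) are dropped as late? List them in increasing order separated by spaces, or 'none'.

9 13

i=0 t=1 v=5: → [1,3); WM=-1
i=1 t=3 v=7: → [3,5); WM=1
i=2 t=4 v=2: → [3,6); WM=2
i=3 t=5 v=1: → [3,7); WM=3
i=4 t=5 v=8: → [3,7); WM=3
i=5 t=7 v=7: → [7,9); WM=5
i=6 t=8 v=7: → [7,10); WM=6
i=7 t=10 v=9: → [10,12); WM=8
i=8 t=13 v=1: → [13,15); WM=11
i=9 t=3 v=8: DROP (t<11-3); WM=11
i=10 t=17 v=2: → [17,19); WM=15
i=11 t=17 v=6: → [17,19); WM=15
i=12 t=19 v=5: → [19,21); WM=17
i=13 t=13 v=2: DROP (t<17-3); WM=17
i=14 t=14 v=8: → [13,16); WM=17
i=15 t=19 v=8: → [19,21); WM=17
i=16 t=14 v=4: → [13,16); WM=17
i=17 t=19 v=9: → [19,21); WM=17
i=18 t=21 v=2: → [21,23); WM=19
i=19 t=22 v=5: → [21,24); WM=20
i=20 t=23 v=8: → [21,25); WM=21
i=21 t=20 v=8: → [19,25); WM=21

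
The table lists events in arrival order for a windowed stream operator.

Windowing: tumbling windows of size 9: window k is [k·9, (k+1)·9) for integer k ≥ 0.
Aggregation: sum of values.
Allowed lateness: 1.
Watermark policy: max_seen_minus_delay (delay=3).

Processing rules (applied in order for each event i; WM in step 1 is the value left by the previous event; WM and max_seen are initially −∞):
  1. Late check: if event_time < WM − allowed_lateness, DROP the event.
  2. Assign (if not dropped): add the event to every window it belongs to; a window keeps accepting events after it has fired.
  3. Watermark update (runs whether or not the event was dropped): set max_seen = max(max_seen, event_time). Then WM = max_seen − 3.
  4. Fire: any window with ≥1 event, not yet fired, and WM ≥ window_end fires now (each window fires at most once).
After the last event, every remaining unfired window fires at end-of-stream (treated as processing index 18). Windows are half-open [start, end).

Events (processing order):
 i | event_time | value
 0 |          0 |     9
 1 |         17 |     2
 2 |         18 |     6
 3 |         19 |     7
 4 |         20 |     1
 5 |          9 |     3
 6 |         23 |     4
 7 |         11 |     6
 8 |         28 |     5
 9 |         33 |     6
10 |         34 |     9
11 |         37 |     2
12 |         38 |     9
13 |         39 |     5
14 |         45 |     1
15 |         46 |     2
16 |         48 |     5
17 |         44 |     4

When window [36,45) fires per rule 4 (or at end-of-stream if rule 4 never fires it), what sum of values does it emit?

16

i=0 t=0 v=9: → [0,9); WM=-3
i=1 t=17 v=2: → [9,18); WM=14; [0,9) fires=9
i=2 t=18 v=6: → [18,27); WM=15
i=3 t=19 v=7: → [18,27); WM=16
i=4 t=20 v=1: → [18,27); WM=17
i=5 t=9 v=3: DROP (t<17-1); WM=17
i=6 t=23 v=4: → [18,27); WM=20; [9,18) fires=2
i=7 t=11 v=6: DROP (t<20-1); WM=20
i=8 t=28 v=5: → [27,36); WM=25
i=9 t=33 v=6: → [27,36); WM=30; [18,27) fires=18
i=10 t=34 v=9: → [27,36); WM=31
i=11 t=37 v=2: → [36,45); WM=34
i=12 t=38 v=9: → [36,45); WM=35
i=13 t=39 v=5: → [36,45); WM=36; [27,36) fires=20
i=14 t=45 v=1: → [45,54); WM=42
i=15 t=46 v=2: → [45,54); WM=43
i=16 t=48 v=5: → [45,54); WM=45; [36,45) fires=16
i=17 t=44 v=4: → [36,45); WM=45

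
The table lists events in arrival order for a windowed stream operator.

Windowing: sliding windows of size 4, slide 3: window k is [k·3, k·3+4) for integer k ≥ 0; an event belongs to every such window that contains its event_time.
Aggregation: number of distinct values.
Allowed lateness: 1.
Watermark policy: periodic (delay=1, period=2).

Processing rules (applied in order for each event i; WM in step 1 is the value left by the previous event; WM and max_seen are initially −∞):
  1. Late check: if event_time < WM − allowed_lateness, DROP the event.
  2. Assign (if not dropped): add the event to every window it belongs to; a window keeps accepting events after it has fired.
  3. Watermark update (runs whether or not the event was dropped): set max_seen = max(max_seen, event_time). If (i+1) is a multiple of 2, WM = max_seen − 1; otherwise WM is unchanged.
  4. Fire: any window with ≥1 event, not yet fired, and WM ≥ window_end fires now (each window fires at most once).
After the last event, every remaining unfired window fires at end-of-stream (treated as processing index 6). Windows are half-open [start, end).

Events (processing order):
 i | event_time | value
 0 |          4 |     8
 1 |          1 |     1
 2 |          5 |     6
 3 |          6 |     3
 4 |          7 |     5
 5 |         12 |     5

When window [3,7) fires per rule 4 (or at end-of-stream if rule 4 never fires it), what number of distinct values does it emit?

3

i=0 t=4 v=8: → [3,7); WM=−∞
i=1 t=1 v=1: → [0,4); WM=3
i=2 t=5 v=6: → [3,7); WM=3
i=3 t=6 v=3: → [6,10),[3,7); WM=5; [0,4) fires=1
i=4 t=7 v=5: → [6,10); WM=5
i=5 t=12 v=5: → [12,16),[9,13); WM=11; [3,7) fires=3 [6,10) fires=2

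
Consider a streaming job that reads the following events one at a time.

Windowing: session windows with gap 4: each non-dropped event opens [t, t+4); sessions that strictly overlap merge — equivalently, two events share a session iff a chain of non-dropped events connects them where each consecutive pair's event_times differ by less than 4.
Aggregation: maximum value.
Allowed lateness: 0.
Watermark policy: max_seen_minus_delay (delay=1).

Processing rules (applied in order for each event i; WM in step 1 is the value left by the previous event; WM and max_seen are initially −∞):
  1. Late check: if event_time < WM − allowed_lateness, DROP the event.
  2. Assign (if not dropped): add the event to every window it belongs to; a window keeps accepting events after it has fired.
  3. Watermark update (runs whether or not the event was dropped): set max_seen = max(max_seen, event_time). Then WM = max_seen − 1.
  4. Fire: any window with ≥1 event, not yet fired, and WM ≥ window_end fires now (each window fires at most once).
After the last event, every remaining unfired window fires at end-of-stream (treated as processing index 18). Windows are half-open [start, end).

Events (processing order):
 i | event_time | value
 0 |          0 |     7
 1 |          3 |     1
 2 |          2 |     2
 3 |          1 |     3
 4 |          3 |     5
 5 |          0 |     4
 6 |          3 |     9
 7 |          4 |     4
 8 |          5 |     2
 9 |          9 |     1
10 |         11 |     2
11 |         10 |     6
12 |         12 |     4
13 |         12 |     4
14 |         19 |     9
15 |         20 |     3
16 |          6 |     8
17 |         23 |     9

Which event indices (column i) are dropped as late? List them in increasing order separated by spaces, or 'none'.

3 5 16

i=0 t=0 v=7: → [0,4); WM=-1
i=1 t=3 v=1: → [0,7); WM=2
i=2 t=2 v=2: → [0,7); WM=2
i=3 t=1 v=3: DROP (t<2-0); WM=2
i=4 t=3 v=5: → [0,7); WM=2
i=5 t=0 v=4: DROP (t<2-0); WM=2
i=6 t=3 v=9: → [0,7); WM=2
i=7 t=4 v=4: → [0,8); WM=3
i=8 t=5 v=2: → [0,9); WM=4
i=9 t=9 v=1: → [9,13); WM=8
i=10 t=11 v=2: → [9,15); WM=10
i=11 t=10 v=6: → [9,15); WM=10
i=12 t=12 v=4: → [9,16); WM=11
i=13 t=12 v=4: → [9,16); WM=11
i=14 t=19 v=9: → [19,23); WM=18
i=15 t=20 v=3: → [19,24); WM=19
i=16 t=6 v=8: DROP (t<19-0); WM=19
i=17 t=23 v=9: → [19,27); WM=22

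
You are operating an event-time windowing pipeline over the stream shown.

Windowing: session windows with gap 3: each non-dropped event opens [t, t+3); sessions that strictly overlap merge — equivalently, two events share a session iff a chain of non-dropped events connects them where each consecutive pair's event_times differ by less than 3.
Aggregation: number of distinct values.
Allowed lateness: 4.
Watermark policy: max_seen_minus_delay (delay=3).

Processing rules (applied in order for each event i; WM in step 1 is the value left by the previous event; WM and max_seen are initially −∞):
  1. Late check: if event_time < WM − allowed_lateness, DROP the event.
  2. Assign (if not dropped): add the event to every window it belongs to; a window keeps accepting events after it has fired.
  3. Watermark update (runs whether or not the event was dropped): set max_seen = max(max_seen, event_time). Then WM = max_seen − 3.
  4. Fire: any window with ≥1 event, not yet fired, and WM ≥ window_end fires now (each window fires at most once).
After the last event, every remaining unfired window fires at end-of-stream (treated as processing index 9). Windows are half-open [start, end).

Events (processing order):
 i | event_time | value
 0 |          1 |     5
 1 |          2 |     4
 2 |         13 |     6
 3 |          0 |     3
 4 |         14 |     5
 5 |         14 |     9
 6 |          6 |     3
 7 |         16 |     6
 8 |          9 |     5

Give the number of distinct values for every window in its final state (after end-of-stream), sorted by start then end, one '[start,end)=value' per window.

[1,5)=2 [9,12)=1 [13,19)=3

i=0 t=1 v=5: → [1,4); WM=-2
i=1 t=2 v=4: → [1,5); WM=-1
i=2 t=13 v=6: → [13,16); WM=10
i=3 t=0 v=3: DROP (t<10-4); WM=10
i=4 t=14 v=5: → [13,17); WM=11
i=5 t=14 v=9: → [13,17); WM=11
i=6 t=6 v=3: DROP (t<11-4); WM=11
i=7 t=16 v=6: → [13,19); WM=13
i=8 t=9 v=5: → [9,12); WM=13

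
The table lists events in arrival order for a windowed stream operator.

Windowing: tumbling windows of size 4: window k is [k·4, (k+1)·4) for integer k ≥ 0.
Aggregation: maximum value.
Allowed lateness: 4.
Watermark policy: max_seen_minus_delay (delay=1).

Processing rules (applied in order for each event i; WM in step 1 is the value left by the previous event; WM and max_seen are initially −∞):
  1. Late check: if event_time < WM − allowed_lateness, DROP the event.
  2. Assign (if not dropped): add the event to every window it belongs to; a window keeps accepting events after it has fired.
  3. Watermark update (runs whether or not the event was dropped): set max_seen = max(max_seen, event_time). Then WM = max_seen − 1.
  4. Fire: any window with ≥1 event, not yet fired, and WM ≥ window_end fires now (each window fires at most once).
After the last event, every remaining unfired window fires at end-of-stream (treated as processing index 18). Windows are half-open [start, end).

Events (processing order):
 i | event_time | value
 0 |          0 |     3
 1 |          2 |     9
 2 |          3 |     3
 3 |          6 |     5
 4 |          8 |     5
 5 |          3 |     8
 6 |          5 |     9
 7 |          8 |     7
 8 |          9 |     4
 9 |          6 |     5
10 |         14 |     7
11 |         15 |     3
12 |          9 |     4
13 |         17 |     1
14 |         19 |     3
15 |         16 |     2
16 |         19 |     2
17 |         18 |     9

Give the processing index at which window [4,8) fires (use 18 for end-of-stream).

i=0 t=0 v=3: → [0,4); WM=-1
i=1 t=2 v=9: → [0,4); WM=1
i=2 t=3 v=3: → [0,4); WM=2
i=3 t=6 v=5: → [4,8); WM=5; [0,4) fires=9
i=4 t=8 v=5: → [8,12); WM=7
i=5 t=3 v=8: → [0,4); WM=7
i=6 t=5 v=9: → [4,8); WM=7
i=7 t=8 v=7: → [8,12); WM=7
i=8 t=9 v=4: → [8,12); WM=8; [4,8) fires=9
i=9 t=6 v=5: → [4,8); WM=8
i=10 t=14 v=7: → [12,16); WM=13; [8,12) fires=7
i=11 t=15 v=3: → [12,16); WM=14
i=12 t=9 v=4: DROP (t<14-4); WM=14
i=13 t=17 v=1: → [16,20); WM=16; [12,16) fires=7
i=14 t=19 v=3: → [16,20); WM=18
i=15 t=16 v=2: → [16,20); WM=18
i=16 t=19 v=2: → [16,20); WM=18
i=17 t=18 v=9: → [16,20); WM=18

8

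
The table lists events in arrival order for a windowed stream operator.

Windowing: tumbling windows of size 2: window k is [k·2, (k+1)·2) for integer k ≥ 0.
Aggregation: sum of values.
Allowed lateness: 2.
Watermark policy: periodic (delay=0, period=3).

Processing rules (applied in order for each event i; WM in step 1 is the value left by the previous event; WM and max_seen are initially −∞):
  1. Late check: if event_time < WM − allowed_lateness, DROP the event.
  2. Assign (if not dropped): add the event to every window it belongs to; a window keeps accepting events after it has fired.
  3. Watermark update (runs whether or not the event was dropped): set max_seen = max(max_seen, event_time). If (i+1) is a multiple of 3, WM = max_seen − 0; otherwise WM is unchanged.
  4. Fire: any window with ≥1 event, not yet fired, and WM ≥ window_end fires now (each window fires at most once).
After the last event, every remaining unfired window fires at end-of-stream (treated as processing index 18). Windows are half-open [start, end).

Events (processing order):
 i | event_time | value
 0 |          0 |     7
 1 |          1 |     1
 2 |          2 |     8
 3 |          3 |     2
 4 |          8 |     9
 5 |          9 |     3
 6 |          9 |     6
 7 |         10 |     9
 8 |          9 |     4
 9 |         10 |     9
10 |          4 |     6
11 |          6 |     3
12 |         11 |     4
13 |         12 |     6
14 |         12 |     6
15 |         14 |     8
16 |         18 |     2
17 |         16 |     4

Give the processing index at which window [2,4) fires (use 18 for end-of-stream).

5

i=0 t=0 v=7: → [0,2); WM=−∞
i=1 t=1 v=1: → [0,2); WM=−∞
i=2 t=2 v=8: → [2,4); WM=2; [0,2) fires=8
i=3 t=3 v=2: → [2,4); WM=2
i=4 t=8 v=9: → [8,10); WM=2
i=5 t=9 v=3: → [8,10); WM=9; [2,4) fires=10
i=6 t=9 v=6: → [8,10); WM=9
i=7 t=10 v=9: → [10,12); WM=9
i=8 t=9 v=4: → [8,10); WM=10; [8,10) fires=22
i=9 t=10 v=9: → [10,12); WM=10
i=10 t=4 v=6: DROP (t<10-2); WM=10
i=11 t=6 v=3: DROP (t<10-2); WM=10
i=12 t=11 v=4: → [10,12); WM=10
i=13 t=12 v=6: → [12,14); WM=10
i=14 t=12 v=6: → [12,14); WM=12; [10,12) fires=22
i=15 t=14 v=8: → [14,16); WM=12
i=16 t=18 v=2: → [18,20); WM=12
i=17 t=16 v=4: → [16,18); WM=18; [12,14) fires=12 [14,16) fires=8 [16,18) fires=4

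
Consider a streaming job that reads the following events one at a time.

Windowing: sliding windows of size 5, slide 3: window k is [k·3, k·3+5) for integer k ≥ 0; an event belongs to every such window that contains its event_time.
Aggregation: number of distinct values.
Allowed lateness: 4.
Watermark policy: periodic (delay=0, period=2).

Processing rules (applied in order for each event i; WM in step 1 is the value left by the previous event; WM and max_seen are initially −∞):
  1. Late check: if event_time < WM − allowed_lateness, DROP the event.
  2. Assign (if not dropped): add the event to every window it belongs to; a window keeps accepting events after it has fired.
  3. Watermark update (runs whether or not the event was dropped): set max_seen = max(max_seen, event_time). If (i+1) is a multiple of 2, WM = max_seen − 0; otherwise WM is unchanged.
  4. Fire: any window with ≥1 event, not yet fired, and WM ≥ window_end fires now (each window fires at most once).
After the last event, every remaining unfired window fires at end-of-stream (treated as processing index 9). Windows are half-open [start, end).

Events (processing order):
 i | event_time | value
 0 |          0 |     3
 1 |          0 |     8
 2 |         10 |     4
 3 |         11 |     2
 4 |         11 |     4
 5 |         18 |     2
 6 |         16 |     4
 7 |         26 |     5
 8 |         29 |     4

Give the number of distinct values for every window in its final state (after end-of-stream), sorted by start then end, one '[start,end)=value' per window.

[0,5)=2 [6,11)=1 [9,14)=2 [12,17)=1 [15,20)=2 [18,23)=1 [24,29)=1 [27,32)=1

i=0 t=0 v=3: → [0,5); WM=−∞
i=1 t=0 v=8: → [0,5); WM=0
i=2 t=10 v=4: → [9,14),[6,11); WM=0
i=3 t=11 v=2: → [9,14); WM=11; [0,5) fires=2 [6,11) fires=1
i=4 t=11 v=4: → [9,14); WM=11
i=5 t=18 v=2: → [18,23),[15,20); WM=18; [9,14) fires=2
i=6 t=16 v=4: → [15,20),[12,17); WM=18; [12,17) fires=1
i=7 t=26 v=5: → [24,29); WM=26; [15,20) fires=2 [18,23) fires=1
i=8 t=29 v=4: → [27,32); WM=26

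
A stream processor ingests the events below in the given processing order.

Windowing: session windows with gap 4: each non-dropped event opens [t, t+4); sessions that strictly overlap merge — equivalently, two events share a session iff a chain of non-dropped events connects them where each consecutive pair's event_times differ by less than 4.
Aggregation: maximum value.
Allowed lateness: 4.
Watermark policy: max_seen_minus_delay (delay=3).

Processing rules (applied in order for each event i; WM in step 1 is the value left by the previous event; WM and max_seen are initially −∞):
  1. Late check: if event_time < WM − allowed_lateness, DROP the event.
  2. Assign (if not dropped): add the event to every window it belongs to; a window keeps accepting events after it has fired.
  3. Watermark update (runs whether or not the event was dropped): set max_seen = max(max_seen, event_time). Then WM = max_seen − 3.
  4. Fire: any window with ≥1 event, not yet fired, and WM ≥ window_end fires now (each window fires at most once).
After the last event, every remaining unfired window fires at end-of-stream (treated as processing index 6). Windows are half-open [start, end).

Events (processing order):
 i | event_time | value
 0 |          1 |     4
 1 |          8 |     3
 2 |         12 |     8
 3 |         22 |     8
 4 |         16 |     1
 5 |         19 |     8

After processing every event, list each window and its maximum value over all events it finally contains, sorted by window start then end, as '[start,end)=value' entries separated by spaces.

i=0 t=1 v=4: → [1,5); WM=-2
i=1 t=8 v=3: → [8,12); WM=5
i=2 t=12 v=8: → [12,16); WM=9
i=3 t=22 v=8: → [22,26); WM=19
i=4 t=16 v=1: → [16,20); WM=19
i=5 t=19 v=8: → [16,26); WM=19

[1,5)=4 [8,12)=3 [12,16)=8 [16,26)=8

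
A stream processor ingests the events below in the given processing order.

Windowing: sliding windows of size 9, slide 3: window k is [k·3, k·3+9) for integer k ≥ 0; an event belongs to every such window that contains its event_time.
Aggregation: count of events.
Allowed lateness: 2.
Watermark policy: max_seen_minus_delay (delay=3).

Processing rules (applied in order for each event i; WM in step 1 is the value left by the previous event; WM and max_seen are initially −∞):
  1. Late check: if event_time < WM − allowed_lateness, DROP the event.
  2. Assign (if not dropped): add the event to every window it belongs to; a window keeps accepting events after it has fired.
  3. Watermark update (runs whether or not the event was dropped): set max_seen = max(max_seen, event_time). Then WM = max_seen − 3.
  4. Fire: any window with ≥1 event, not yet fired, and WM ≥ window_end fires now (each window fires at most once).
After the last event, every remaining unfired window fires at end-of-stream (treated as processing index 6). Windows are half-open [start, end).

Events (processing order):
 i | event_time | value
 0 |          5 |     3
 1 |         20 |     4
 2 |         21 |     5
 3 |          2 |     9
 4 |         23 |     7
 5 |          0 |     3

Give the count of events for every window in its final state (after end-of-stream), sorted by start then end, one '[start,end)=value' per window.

[0,9)=1 [3,12)=1 [12,21)=1 [15,24)=3 [18,27)=3 [21,30)=2

i=0 t=5 v=3: → [3,12),[0,9); WM=2
i=1 t=20 v=4: → [18,27),[15,24),[12,21); WM=17; [0,9) fires=1 [3,12) fires=1
i=2 t=21 v=5: → [21,30),[18,27),[15,24); WM=18
i=3 t=2 v=9: DROP (t<18-2); WM=18
i=4 t=23 v=7: → [21,30),[18,27),[15,24); WM=20
i=5 t=0 v=3: DROP (t<20-2); WM=20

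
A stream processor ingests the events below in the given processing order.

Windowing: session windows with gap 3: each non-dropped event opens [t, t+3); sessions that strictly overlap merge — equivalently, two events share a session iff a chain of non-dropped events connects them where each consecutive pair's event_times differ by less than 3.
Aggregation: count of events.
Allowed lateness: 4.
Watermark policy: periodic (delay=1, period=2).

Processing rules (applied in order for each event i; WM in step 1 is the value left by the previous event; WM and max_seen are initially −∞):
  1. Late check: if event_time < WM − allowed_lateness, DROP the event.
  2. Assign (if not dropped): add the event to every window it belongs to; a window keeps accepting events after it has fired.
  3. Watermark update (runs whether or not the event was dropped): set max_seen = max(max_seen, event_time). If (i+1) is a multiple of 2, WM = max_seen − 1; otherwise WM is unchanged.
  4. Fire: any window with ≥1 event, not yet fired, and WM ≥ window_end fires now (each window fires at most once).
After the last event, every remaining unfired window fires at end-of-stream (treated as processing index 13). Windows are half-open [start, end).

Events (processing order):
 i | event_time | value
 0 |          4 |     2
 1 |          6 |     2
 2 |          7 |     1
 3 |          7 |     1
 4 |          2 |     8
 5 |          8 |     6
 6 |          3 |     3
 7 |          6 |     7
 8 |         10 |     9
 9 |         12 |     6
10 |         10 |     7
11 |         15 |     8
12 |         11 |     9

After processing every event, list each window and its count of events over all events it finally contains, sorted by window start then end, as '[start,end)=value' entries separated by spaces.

[2,15)=12 [15,18)=1

i=0 t=4 v=2: → [4,7); WM=−∞
i=1 t=6 v=2: → [4,9); WM=5
i=2 t=7 v=1: → [4,10); WM=5
i=3 t=7 v=1: → [4,10); WM=6
i=4 t=2 v=8: → [2,10); WM=6
i=5 t=8 v=6: → [2,11); WM=7
i=6 t=3 v=3: → [2,11); WM=7
i=7 t=6 v=7: → [2,11); WM=7
i=8 t=10 v=9: → [2,13); WM=7
i=9 t=12 v=6: → [2,15); WM=11
i=10 t=10 v=7: → [2,15); WM=11
i=11 t=15 v=8: → [15,18); WM=14
i=12 t=11 v=9: → [2,15); WM=14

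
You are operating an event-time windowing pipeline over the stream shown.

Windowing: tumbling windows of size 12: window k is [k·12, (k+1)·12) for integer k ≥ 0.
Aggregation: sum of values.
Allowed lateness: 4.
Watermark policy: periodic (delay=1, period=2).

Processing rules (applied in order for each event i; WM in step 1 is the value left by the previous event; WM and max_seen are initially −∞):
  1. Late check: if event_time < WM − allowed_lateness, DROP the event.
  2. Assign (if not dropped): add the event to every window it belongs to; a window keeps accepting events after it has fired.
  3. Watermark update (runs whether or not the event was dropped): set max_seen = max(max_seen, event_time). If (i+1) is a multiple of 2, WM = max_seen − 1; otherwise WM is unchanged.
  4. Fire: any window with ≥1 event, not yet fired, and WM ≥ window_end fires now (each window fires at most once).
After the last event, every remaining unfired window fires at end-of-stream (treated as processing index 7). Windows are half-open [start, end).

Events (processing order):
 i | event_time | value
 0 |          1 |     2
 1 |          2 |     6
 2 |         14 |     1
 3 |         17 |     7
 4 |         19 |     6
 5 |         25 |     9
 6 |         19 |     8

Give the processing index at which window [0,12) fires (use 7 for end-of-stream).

3

i=0 t=1 v=2: → [0,12); WM=−∞
i=1 t=2 v=6: → [0,12); WM=1
i=2 t=14 v=1: → [12,24); WM=1
i=3 t=17 v=7: → [12,24); WM=16; [0,12) fires=8
i=4 t=19 v=6: → [12,24); WM=16
i=5 t=25 v=9: → [24,36); WM=24; [12,24) fires=14
i=6 t=19 v=8: DROP (t<24-4); WM=24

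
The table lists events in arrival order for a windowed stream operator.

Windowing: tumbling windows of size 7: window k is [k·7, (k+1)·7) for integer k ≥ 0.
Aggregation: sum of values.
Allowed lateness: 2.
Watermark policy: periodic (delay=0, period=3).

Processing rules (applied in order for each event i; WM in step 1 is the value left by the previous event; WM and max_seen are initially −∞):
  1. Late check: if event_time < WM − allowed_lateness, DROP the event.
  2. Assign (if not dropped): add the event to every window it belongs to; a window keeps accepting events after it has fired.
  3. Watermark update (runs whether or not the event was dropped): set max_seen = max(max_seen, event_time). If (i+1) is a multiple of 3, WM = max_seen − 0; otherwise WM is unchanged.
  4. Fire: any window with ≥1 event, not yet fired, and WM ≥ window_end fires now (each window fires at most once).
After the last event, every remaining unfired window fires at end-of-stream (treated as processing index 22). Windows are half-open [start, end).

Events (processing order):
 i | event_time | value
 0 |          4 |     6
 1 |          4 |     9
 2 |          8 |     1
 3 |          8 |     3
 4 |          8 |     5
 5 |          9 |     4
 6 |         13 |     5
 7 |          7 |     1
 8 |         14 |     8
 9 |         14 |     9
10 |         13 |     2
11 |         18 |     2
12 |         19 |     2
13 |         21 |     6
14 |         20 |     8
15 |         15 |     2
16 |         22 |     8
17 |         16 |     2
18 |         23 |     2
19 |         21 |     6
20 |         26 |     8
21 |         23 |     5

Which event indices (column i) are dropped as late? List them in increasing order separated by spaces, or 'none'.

i=0 t=4 v=6: → [0,7); WM=−∞
i=1 t=4 v=9: → [0,7); WM=−∞
i=2 t=8 v=1: → [7,14); WM=8; [0,7) fires=15
i=3 t=8 v=3: → [7,14); WM=8
i=4 t=8 v=5: → [7,14); WM=8
i=5 t=9 v=4: → [7,14); WM=9
i=6 t=13 v=5: → [7,14); WM=9
i=7 t=7 v=1: → [7,14); WM=9
i=8 t=14 v=8: → [14,21); WM=14; [7,14) fires=19
i=9 t=14 v=9: → [14,21); WM=14
i=10 t=13 v=2: → [7,14); WM=14
i=11 t=18 v=2: → [14,21); WM=18
i=12 t=19 v=2: → [14,21); WM=18
i=13 t=21 v=6: → [21,28); WM=18
i=14 t=20 v=8: → [14,21); WM=21; [14,21) fires=29
i=15 t=15 v=2: DROP (t<21-2); WM=21
i=16 t=22 v=8: → [21,28); WM=21
i=17 t=16 v=2: DROP (t<21-2); WM=22
i=18 t=23 v=2: → [21,28); WM=22
i=19 t=21 v=6: → [21,28); WM=22
i=20 t=26 v=8: → [21,28); WM=26
i=21 t=23 v=5: DROP (t<26-2); WM=26

15 17 21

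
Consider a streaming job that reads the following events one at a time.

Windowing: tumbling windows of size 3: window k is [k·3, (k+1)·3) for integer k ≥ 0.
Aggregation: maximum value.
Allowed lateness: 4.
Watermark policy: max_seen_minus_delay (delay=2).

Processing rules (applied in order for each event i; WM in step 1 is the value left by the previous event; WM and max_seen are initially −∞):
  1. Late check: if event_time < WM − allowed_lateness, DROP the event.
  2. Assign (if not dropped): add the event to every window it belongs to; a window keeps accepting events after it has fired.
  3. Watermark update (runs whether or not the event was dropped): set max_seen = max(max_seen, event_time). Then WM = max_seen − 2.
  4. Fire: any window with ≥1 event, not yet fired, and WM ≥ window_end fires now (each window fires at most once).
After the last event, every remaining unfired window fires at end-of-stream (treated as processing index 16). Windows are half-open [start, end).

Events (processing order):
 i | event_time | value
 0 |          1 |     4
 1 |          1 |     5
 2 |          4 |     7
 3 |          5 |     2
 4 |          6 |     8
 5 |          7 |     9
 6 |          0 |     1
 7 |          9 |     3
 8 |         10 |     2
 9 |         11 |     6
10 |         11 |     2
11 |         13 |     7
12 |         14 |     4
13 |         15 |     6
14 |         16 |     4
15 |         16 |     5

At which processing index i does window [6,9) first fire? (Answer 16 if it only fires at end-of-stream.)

i=0 t=1 v=4: → [0,3); WM=-1
i=1 t=1 v=5: → [0,3); WM=-1
i=2 t=4 v=7: → [3,6); WM=2
i=3 t=5 v=2: → [3,6); WM=3; [0,3) fires=5
i=4 t=6 v=8: → [6,9); WM=4
i=5 t=7 v=9: → [6,9); WM=5
i=6 t=0 v=1: DROP (t<5-4); WM=5
i=7 t=9 v=3: → [9,12); WM=7; [3,6) fires=7
i=8 t=10 v=2: → [9,12); WM=8
i=9 t=11 v=6: → [9,12); WM=9; [6,9) fires=9
i=10 t=11 v=2: → [9,12); WM=9
i=11 t=13 v=7: → [12,15); WM=11
i=12 t=14 v=4: → [12,15); WM=12; [9,12) fires=6
i=13 t=15 v=6: → [15,18); WM=13
i=14 t=16 v=4: → [15,18); WM=14
i=15 t=16 v=5: → [15,18); WM=14

9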